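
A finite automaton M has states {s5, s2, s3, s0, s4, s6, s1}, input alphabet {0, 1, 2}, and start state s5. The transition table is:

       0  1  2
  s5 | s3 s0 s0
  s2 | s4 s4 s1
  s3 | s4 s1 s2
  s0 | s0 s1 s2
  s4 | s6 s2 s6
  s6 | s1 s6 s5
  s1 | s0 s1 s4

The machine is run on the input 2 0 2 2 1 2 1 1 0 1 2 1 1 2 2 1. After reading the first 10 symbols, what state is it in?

s6

s5 → s0 → s0 → s2 → s1 → s1 → s4 → s2 → s4 → s6 → s6
After 10 symbols: s6.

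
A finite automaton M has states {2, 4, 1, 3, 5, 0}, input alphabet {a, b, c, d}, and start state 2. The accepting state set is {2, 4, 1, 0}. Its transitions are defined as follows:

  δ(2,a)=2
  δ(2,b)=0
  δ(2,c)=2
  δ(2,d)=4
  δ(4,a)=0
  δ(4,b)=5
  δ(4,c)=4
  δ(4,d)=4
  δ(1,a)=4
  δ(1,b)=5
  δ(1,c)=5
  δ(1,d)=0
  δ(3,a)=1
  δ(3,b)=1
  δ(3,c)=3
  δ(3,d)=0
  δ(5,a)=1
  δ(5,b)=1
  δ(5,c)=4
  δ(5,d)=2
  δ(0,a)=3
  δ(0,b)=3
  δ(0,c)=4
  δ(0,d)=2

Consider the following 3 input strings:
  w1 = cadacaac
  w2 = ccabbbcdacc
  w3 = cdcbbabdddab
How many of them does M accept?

w1: Trace: 2 -c-> 2 -a-> 2 -d-> 4 -a-> 0 -c-> 4 -a-> 0 -a-> 3 -c-> 3  → end 3, rejected
w2: Trace: 2 -c-> 2 -c-> 2 -a-> 2 -b-> 0 -b-> 3 -b-> 1 -c-> 5 -d-> 2 -a-> 2 -c-> 2 -c-> 2  → end 2, accepted
w3: Trace: 2 -c-> 2 -d-> 4 -c-> 4 -b-> 5 -b-> 1 -a-> 4 -b-> 5 -d-> 2 -d-> 4 -d-> 4 -a-> 0 -b-> 3  → end 3, rejected

1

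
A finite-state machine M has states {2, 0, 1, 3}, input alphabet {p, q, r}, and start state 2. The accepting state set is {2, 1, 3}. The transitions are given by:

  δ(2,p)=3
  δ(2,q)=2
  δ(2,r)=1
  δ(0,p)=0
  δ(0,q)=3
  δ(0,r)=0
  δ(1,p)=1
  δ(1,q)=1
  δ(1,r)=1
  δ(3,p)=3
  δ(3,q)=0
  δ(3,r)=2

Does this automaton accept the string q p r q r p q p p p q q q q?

start at 2
read 'q': 2 → 2
read 'p': 2 → 3
read 'r': 3 → 2
read 'q': 2 → 2
read 'r': 2 → 1
read 'p': 1 → 1
read 'q': 1 → 1
read 'p': 1 → 1
read 'p': 1 → 1
read 'p': 1 → 1
read 'q': 1 → 1
read 'q': 1 → 1
read 'q': 1 → 1
read 'q': 1 → 1
End state 1 is accepting.

Yes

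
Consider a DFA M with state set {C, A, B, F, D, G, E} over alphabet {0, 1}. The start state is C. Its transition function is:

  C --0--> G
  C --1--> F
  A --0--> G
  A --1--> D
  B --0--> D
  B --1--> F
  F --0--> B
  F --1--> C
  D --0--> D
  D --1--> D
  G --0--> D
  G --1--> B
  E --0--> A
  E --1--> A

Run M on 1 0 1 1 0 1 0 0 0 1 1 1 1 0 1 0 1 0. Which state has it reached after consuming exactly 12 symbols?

C → F → B → F → C → G → B → D → D → D → D → D → D
After 12 symbols: D.

D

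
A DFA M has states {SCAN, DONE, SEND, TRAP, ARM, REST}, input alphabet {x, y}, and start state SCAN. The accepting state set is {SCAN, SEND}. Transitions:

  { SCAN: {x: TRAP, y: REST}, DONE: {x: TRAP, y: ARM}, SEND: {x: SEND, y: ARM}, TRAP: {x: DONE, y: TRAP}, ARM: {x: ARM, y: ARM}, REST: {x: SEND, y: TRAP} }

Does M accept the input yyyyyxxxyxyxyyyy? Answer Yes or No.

Trace: SCAN -y-> REST -y-> TRAP -y-> TRAP -y-> TRAP -y-> TRAP -x-> DONE -x-> TRAP -x-> DONE -y-> ARM -x-> ARM -y-> ARM -x-> ARM -y-> ARM -y-> ARM -y-> ARM -y-> ARM
End state ARM is not accepting.

No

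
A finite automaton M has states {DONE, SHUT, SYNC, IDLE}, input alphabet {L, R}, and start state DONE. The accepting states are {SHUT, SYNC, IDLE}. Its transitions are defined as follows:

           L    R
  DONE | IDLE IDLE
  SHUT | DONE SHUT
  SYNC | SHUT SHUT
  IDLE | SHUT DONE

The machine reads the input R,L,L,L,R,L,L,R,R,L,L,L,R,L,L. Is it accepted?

start at DONE
read 'R': DONE → IDLE
read 'L': IDLE → SHUT
read 'L': SHUT → DONE
read 'L': DONE → IDLE
read 'R': IDLE → DONE
read 'L': DONE → IDLE
read 'L': IDLE → SHUT
read 'R': SHUT → SHUT
read 'R': SHUT → SHUT
read 'L': SHUT → DONE
read 'L': DONE → IDLE
read 'L': IDLE → SHUT
read 'R': SHUT → SHUT
read 'L': SHUT → DONE
read 'L': DONE → IDLE
End state IDLE is accepting.

Yes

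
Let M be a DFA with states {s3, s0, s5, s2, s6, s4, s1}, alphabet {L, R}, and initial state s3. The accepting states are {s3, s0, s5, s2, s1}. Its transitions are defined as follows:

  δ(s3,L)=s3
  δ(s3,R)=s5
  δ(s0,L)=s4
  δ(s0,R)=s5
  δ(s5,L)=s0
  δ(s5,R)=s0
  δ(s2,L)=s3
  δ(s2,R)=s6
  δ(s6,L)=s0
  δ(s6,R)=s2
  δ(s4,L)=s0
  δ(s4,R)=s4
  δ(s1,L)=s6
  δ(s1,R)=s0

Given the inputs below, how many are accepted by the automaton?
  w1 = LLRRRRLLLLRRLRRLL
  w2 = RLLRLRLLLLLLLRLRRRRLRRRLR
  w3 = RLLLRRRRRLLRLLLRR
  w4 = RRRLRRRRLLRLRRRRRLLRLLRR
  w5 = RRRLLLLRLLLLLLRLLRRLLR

2

w1: s3 → s3 → s3 → s5 → s0 → s5 → s0 → s4 → s0 → s4 → s0 → s5 → s0 → s4 → s4 → s4 → s0 → s4  → end s4, rejected
w2: s3 → s5 → s0 → s4 → s4 → s0 → s5 → s0 → s4 → s0 → s4 → s0 → s4 → s0 → s5 → s0 → s5 → s0 → s5 → s0 → s4 → s4 → s4 → s4 → s0 → s5  → end s5, accepted
w3: s3 → s5 → s0 → s4 → s0 → s5 → s0 → s5 → s0 → s5 → s0 → s4 → s4 → s0 → s4 → s0 → s5 → s0  → end s0, accepted
w4: s3 → s5 → s0 → s5 → s0 → s5 → s0 → s5 → s0 → s4 → s0 → s5 → s0 → s5 → s0 → s5 → s0 → s5 → s0 → s4 → s4 → s0 → s4 → s4 → s4  → end s4, rejected
w5: s3 → s5 → s0 → s5 → s0 → s4 → s0 → s4 → s4 → s0 → s4 → s0 → s4 → s0 → s4 → s4 → s0 → s4 → s4 → s4 → s0 → s4 → s4  → end s4, rejected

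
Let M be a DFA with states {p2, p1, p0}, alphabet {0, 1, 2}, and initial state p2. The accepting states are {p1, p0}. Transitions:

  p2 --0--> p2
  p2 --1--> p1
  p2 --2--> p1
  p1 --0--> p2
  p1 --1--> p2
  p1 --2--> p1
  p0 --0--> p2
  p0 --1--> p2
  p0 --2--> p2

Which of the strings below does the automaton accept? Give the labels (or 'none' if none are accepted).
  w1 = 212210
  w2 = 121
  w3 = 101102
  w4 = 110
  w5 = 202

w3, w5

w1:
  start at p2
  read '2': p2 → p1
  read '1': p1 → p2
  read '2': p2 → p1
  read '2': p1 → p1
  read '1': p1 → p2
  read '0': p2 → p2
  end p2, rejected
w2:
  start at p2
  read '1': p2 → p1
  read '2': p1 → p1
  read '1': p1 → p2
  end p2, rejected
w3:
  start at p2
  read '1': p2 → p1
  read '0': p1 → p2
  read '1': p2 → p1
  read '1': p1 → p2
  read '0': p2 → p2
  read '2': p2 → p1
  end p1, accepted
w4:
  start at p2
  read '1': p2 → p1
  read '1': p1 → p2
  read '0': p2 → p2
  end p2, rejected
w5:
  start at p2
  read '2': p2 → p1
  read '0': p1 → p2
  read '2': p2 → p1
  end p1, accepted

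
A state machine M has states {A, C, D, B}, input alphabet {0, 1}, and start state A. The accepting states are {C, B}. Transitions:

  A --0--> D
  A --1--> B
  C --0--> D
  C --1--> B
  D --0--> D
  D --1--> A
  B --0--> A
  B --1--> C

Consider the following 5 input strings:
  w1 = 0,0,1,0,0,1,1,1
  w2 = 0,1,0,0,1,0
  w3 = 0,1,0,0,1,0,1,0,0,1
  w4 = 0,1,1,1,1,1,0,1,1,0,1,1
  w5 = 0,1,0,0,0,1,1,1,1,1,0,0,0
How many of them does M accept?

2

w1: A → D → D → A → D → D → A → B → C  → end C, accepted
w2: A → D → A → D → D → A → D  → end D, rejected
w3: A → D → A → D → D → A → D → A → D → D → A  → end A, rejected
w4: A → D → A → B → C → B → C → D → A → B → A → B → C  → end C, accepted
w5: A → D → A → D → D → D → A → B → C → B → C → D → D → D  → end D, rejected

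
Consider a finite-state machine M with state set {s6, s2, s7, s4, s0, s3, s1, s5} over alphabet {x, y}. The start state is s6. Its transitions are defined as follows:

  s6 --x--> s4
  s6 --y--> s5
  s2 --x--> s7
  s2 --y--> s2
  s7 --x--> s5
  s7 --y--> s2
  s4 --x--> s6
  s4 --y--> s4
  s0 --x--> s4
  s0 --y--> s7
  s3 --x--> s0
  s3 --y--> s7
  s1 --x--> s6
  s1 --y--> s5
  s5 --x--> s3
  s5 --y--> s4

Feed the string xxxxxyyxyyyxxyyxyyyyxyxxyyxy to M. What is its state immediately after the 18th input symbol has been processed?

start at s6
read 'x': s6 → s4
read 'x': s4 → s6
read 'x': s6 → s4
read 'x': s4 → s6
read 'x': s6 → s4
read 'y': s4 → s4
read 'y': s4 → s4
read 'x': s4 → s6
read 'y': s6 → s5
read 'y': s5 → s4
read 'y': s4 → s4
read 'x': s4 → s6
read 'x': s6 → s4
read 'y': s4 → s4
read 'y': s4 → s4
read 'x': s4 → s6
read 'y': s6 → s5
read 'y': s5 → s4
After 18 symbols: s4.

s4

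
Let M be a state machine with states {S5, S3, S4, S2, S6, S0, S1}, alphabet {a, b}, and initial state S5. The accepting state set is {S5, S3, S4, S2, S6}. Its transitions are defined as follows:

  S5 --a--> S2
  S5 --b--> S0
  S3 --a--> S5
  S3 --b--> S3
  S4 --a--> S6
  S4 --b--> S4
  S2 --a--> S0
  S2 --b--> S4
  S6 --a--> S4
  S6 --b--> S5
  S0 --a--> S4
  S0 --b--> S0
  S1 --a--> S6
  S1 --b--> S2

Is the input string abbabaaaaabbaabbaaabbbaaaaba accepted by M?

S5 → S2 → S4 → S4 → S6 → S5 → S2 → S0 → S4 → S6 → S4 → S4 → S4 → S6 → S4 → S4 → S4 → S6 → S4 → S6 → S5 → S0 → S0 → S4 → S6 → S4 → S6 → S5 → S2
End state S2 is accepting.

Yes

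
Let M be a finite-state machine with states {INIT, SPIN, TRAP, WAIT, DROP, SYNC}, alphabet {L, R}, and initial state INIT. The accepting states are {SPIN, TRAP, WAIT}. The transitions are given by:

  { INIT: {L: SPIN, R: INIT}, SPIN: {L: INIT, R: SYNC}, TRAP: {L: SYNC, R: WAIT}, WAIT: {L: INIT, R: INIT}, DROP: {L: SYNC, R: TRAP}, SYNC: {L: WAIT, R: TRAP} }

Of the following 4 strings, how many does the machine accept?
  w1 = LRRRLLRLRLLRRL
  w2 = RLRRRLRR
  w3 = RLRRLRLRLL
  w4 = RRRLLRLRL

w1: INIT → SPIN → SYNC → TRAP → WAIT → INIT → SPIN → SYNC → WAIT → INIT → SPIN → INIT → INIT → INIT → SPIN  → end SPIN, accepted
w2: INIT → INIT → SPIN → SYNC → TRAP → WAIT → INIT → INIT → INIT  → end INIT, rejected
w3: INIT → INIT → SPIN → SYNC → TRAP → SYNC → TRAP → SYNC → TRAP → SYNC → WAIT  → end WAIT, accepted
w4: INIT → INIT → INIT → INIT → SPIN → INIT → INIT → SPIN → SYNC → WAIT  → end WAIT, accepted

3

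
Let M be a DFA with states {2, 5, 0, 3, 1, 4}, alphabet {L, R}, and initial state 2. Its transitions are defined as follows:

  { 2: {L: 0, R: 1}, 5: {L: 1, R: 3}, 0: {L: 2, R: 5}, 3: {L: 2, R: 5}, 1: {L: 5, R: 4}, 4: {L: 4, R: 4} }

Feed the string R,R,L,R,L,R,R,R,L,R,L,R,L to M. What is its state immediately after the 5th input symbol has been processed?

4

2 → 1 → 4 → 4 → 4 → 4
After 5 symbols: 4.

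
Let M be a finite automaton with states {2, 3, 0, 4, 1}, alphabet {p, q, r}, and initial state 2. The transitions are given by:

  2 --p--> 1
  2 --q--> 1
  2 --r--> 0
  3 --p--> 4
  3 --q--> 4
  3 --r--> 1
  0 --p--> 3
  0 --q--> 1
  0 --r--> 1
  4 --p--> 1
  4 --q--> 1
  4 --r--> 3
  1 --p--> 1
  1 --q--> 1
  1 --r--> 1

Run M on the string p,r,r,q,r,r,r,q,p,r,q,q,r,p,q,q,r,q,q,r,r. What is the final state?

1

start at 2
read 'p': 2 → 1
read 'r': 1 → 1
read 'r': 1 → 1
read 'q': 1 → 1
read 'r': 1 → 1
read 'r': 1 → 1
read 'r': 1 → 1
read 'q': 1 → 1
read 'p': 1 → 1
read 'r': 1 → 1
read 'q': 1 → 1
read 'q': 1 → 1
read 'r': 1 → 1
read 'p': 1 → 1
read 'q': 1 → 1
read 'q': 1 → 1
read 'r': 1 → 1
read 'q': 1 → 1
read 'q': 1 → 1
read 'r': 1 → 1
read 'r': 1 → 1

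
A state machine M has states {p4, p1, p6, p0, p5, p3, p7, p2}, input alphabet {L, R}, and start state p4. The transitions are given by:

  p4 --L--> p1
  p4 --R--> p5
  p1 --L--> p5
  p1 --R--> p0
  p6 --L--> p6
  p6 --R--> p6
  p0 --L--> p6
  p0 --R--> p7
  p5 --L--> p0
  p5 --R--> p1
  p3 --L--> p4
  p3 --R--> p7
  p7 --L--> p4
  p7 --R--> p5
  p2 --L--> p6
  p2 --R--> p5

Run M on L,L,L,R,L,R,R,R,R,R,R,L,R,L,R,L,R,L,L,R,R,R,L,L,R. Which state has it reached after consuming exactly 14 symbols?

p5

p4 → p1 → p5 → p0 → p7 → p4 → p5 → p1 → p0 → p7 → p5 → p1 → p5 → p1 → p5
After 14 symbols: p5.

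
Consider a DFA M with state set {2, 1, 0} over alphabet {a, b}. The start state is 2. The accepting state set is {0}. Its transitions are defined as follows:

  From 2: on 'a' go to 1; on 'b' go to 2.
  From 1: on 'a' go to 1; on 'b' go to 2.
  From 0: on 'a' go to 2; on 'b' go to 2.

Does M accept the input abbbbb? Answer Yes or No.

start at 2
read 'a': 2 → 1
read 'b': 1 → 2
read 'b': 2 → 2
read 'b': 2 → 2
read 'b': 2 → 2
read 'b': 2 → 2
End state 2 is not accepting.

No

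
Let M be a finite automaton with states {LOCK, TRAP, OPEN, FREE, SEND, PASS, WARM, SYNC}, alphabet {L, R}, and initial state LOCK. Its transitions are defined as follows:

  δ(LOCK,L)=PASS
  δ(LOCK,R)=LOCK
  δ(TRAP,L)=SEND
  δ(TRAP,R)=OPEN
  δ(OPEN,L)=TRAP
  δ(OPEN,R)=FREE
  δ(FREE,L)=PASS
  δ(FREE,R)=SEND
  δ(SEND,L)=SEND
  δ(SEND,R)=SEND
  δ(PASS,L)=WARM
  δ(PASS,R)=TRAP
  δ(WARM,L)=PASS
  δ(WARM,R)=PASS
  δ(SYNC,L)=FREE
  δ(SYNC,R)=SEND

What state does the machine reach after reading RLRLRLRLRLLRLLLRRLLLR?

SEND

LOCK → LOCK → PASS → TRAP → SEND → SEND → SEND → SEND → SEND → SEND → SEND → SEND → SEND → SEND → SEND → SEND → SEND → SEND → SEND → SEND → SEND → SEND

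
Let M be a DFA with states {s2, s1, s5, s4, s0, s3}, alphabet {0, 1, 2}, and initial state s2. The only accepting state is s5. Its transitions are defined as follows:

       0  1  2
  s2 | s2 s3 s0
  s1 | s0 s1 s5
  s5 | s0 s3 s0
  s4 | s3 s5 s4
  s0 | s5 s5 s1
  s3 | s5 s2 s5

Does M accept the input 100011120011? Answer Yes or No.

Trace: s2 -1-> s3 -0-> s5 -0-> s0 -0-> s5 -1-> s3 -1-> s2 -1-> s3 -2-> s5 -0-> s0 -0-> s5 -1-> s3 -1-> s2
End state s2 is not accepting.

No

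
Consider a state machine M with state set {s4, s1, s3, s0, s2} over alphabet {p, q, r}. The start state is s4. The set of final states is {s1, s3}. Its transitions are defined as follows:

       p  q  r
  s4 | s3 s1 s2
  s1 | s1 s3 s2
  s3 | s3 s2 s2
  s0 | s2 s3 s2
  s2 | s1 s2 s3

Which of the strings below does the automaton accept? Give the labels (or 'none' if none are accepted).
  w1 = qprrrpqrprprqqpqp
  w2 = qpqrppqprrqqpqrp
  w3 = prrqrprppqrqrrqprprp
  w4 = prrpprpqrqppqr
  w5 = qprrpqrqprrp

w1: Trace: s4 -q-> s1 -p-> s1 -r-> s2 -r-> s3 -r-> s2 -p-> s1 -q-> s3 -r-> s2 -p-> s1 -r-> s2 -p-> s1 -r-> s2 -q-> s2 -q-> s2 -p-> s1 -q-> s3 -p-> s3  → end s3, accepted
w2: Trace: s4 -q-> s1 -p-> s1 -q-> s3 -r-> s2 -p-> s1 -p-> s1 -q-> s3 -p-> s3 -r-> s2 -r-> s3 -q-> s2 -q-> s2 -p-> s1 -q-> s3 -r-> s2 -p-> s1  → end s1, accepted
w3: Trace: s4 -p-> s3 -r-> s2 -r-> s3 -q-> s2 -r-> s3 -p-> s3 -r-> s2 -p-> s1 -p-> s1 -q-> s3 -r-> s2 -q-> s2 -r-> s3 -r-> s2 -q-> s2 -p-> s1 -r-> s2 -p-> s1 -r-> s2 -p-> s1  → end s1, accepted
w4: Trace: s4 -p-> s3 -r-> s2 -r-> s3 -p-> s3 -p-> s3 -r-> s2 -p-> s1 -q-> s3 -r-> s2 -q-> s2 -p-> s1 -p-> s1 -q-> s3 -r-> s2  → end s2, rejected
w5: Trace: s4 -q-> s1 -p-> s1 -r-> s2 -r-> s3 -p-> s3 -q-> s2 -r-> s3 -q-> s2 -p-> s1 -r-> s2 -r-> s3 -p-> s3  → end s3, accepted

w1, w2, w3, w5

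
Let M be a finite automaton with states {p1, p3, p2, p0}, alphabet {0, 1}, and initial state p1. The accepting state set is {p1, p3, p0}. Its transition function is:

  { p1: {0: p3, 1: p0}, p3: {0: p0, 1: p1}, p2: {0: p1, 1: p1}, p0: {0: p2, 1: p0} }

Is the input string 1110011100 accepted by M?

p1 → p0 → p0 → p0 → p2 → p1 → p0 → p0 → p0 → p2 → p1
End state p1 is accepting.

Yes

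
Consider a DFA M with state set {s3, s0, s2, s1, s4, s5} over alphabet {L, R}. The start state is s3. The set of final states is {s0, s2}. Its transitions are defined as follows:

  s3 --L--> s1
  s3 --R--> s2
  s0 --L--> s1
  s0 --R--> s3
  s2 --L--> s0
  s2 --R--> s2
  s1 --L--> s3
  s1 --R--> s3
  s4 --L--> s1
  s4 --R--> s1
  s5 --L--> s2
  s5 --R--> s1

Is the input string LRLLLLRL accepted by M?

Yes

start at s3
read 'L': s3 → s1
read 'R': s1 → s3
read 'L': s3 → s1
read 'L': s1 → s3
read 'L': s3 → s1
read 'L': s1 → s3
read 'R': s3 → s2
read 'L': s2 → s0
End state s0 is accepting.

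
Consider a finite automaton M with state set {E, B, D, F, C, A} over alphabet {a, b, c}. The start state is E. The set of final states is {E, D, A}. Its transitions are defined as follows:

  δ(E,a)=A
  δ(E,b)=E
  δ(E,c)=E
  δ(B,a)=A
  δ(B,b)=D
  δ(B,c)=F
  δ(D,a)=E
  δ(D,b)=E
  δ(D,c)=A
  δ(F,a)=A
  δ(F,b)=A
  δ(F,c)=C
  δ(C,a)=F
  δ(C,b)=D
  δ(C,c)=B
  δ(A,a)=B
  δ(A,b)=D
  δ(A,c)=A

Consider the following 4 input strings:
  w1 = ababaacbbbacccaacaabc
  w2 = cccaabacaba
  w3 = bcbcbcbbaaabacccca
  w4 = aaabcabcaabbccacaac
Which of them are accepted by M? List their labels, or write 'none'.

w1: Trace: E -a-> A -b-> D -a-> E -b-> E -a-> A -a-> B -c-> F -b-> A -b-> D -b-> E -a-> A -c-> A -c-> A -c-> A -a-> B -a-> A -c-> A -a-> B -a-> A -b-> D -c-> A  → end A, accepted
w2: Trace: E -c-> E -c-> E -c-> E -a-> A -a-> B -b-> D -a-> E -c-> E -a-> A -b-> D -a-> E  → end E, accepted
w3: Trace: E -b-> E -c-> E -b-> E -c-> E -b-> E -c-> E -b-> E -b-> E -a-> A -a-> B -a-> A -b-> D -a-> E -c-> E -c-> E -c-> E -c-> E -a-> A  → end A, accepted
w4: Trace: E -a-> A -a-> B -a-> A -b-> D -c-> A -a-> B -b-> D -c-> A -a-> B -a-> A -b-> D -b-> E -c-> E -c-> E -a-> A -c-> A -a-> B -a-> A -c-> A  → end A, accepted

w1, w2, w3, w4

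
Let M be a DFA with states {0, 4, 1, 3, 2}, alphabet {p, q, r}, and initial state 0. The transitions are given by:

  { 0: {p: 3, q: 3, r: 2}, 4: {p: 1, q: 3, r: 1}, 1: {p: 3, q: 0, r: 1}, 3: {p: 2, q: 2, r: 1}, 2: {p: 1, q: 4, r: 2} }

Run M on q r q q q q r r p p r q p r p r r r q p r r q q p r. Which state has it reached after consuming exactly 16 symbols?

1

start at 0
read 'q': 0 → 3
read 'r': 3 → 1
read 'q': 1 → 0
read 'q': 0 → 3
read 'q': 3 → 2
read 'q': 2 → 4
read 'r': 4 → 1
read 'r': 1 → 1
read 'p': 1 → 3
read 'p': 3 → 2
read 'r': 2 → 2
read 'q': 2 → 4
read 'p': 4 → 1
read 'r': 1 → 1
read 'p': 1 → 3
read 'r': 3 → 1
After 16 symbols: 1.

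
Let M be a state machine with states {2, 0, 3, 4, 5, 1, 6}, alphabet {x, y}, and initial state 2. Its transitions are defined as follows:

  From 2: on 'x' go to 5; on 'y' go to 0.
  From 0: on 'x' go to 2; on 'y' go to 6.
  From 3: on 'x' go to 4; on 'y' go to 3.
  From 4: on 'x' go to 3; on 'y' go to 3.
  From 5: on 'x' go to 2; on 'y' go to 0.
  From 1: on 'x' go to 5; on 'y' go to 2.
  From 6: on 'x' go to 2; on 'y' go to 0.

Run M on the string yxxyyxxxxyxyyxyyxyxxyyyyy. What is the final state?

0

2 → 0 → 2 → 5 → 0 → 6 → 2 → 5 → 2 → 5 → 0 → 2 → 0 → 6 → 2 → 0 → 6 → 2 → 0 → 2 → 5 → 0 → 6 → 0 → 6 → 0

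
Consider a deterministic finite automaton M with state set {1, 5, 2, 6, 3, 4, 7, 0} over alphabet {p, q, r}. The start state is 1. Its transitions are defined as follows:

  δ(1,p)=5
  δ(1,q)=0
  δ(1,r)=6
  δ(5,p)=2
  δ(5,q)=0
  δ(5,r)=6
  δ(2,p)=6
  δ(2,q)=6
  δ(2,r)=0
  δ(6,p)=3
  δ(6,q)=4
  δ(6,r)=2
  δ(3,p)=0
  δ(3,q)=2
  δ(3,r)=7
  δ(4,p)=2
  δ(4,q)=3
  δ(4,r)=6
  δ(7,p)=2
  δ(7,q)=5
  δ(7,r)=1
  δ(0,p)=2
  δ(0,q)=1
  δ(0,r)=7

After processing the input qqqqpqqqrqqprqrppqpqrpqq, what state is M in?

4

start at 1
read 'q': 1 → 0
read 'q': 0 → 1
read 'q': 1 → 0
read 'q': 0 → 1
read 'p': 1 → 5
read 'q': 5 → 0
read 'q': 0 → 1
read 'q': 1 → 0
read 'r': 0 → 7
read 'q': 7 → 5
read 'q': 5 → 0
read 'p': 0 → 2
read 'r': 2 → 0
read 'q': 0 → 1
read 'r': 1 → 6
read 'p': 6 → 3
read 'p': 3 → 0
read 'q': 0 → 1
read 'p': 1 → 5
read 'q': 5 → 0
read 'r': 0 → 7
read 'p': 7 → 2
read 'q': 2 → 6
read 'q': 6 → 4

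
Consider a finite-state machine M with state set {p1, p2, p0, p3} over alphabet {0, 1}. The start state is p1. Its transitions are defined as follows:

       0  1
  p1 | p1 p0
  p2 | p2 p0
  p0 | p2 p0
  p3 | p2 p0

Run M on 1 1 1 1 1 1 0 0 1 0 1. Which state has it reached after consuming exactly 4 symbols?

Trace: p1 -1-> p0 -1-> p0 -1-> p0 -1-> p0
After 4 symbols: p0.

p0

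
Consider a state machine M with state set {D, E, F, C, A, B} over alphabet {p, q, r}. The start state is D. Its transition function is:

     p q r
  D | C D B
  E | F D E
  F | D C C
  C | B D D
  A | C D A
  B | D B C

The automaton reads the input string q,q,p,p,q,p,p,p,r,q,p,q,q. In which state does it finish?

D

Trace: D -q-> D -q-> D -p-> C -p-> B -q-> B -p-> D -p-> C -p-> B -r-> C -q-> D -p-> C -q-> D -q-> D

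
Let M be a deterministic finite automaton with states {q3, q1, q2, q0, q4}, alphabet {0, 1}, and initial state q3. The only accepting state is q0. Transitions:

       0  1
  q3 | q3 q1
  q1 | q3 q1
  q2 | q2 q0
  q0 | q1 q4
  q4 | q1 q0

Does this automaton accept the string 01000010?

q3 → q3 → q1 → q3 → q3 → q3 → q3 → q1 → q3
End state q3 is not accepting.

No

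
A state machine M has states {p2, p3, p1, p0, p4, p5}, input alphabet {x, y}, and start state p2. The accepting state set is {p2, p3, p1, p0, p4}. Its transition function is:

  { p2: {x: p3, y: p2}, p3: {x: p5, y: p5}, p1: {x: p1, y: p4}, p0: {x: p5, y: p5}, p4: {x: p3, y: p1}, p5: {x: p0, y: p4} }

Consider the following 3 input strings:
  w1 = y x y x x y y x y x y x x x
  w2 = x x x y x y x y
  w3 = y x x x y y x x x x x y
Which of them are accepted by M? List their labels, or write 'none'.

w1

w1: p2 → p2 → p3 → p5 → p0 → p5 → p4 → p1 → p1 → p4 → p3 → p5 → p0 → p5 → p0  → end p0, accepted
w2: p2 → p3 → p5 → p0 → p5 → p0 → p5 → p0 → p5  → end p5, rejected
w3: p2 → p2 → p3 → p5 → p0 → p5 → p4 → p3 → p5 → p0 → p5 → p0 → p5  → end p5, rejected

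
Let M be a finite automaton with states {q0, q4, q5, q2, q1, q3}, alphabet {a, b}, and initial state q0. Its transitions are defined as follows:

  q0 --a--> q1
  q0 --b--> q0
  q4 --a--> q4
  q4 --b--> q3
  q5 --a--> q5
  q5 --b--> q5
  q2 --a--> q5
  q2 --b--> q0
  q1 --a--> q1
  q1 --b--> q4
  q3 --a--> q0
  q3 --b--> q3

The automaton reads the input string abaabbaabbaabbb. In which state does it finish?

start at q0
read 'a': q0 → q1
read 'b': q1 → q4
read 'a': q4 → q4
read 'a': q4 → q4
read 'b': q4 → q3
read 'b': q3 → q3
read 'a': q3 → q0
read 'a': q0 → q1
read 'b': q1 → q4
read 'b': q4 → q3
read 'a': q3 → q0
read 'a': q0 → q1
read 'b': q1 → q4
read 'b': q4 → q3
read 'b': q3 → q3

q3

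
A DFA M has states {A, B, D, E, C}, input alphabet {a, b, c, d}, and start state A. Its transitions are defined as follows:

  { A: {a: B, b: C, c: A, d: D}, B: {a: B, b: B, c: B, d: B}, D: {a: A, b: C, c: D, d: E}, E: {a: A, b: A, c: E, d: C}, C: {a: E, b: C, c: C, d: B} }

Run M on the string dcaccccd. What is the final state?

A → D → D → A → A → A → A → A → D

D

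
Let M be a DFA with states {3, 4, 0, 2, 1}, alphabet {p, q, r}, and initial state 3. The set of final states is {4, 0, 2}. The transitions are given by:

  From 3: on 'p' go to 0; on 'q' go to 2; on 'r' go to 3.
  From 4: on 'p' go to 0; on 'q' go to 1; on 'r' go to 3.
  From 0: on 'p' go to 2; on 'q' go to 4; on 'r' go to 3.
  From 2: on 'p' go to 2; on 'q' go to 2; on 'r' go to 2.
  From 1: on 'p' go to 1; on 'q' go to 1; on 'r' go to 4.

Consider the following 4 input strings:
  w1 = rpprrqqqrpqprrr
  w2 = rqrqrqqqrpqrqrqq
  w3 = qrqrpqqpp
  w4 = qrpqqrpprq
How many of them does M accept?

w1: Trace: 3 -r-> 3 -p-> 0 -p-> 2 -r-> 2 -r-> 2 -q-> 2 -q-> 2 -q-> 2 -r-> 2 -p-> 2 -q-> 2 -p-> 2 -r-> 2 -r-> 2 -r-> 2  → end 2, accepted
w2: Trace: 3 -r-> 3 -q-> 2 -r-> 2 -q-> 2 -r-> 2 -q-> 2 -q-> 2 -q-> 2 -r-> 2 -p-> 2 -q-> 2 -r-> 2 -q-> 2 -r-> 2 -q-> 2 -q-> 2  → end 2, accepted
w3: Trace: 3 -q-> 2 -r-> 2 -q-> 2 -r-> 2 -p-> 2 -q-> 2 -q-> 2 -p-> 2 -p-> 2  → end 2, accepted
w4: Trace: 3 -q-> 2 -r-> 2 -p-> 2 -q-> 2 -q-> 2 -r-> 2 -p-> 2 -p-> 2 -r-> 2 -q-> 2  → end 2, accepted

4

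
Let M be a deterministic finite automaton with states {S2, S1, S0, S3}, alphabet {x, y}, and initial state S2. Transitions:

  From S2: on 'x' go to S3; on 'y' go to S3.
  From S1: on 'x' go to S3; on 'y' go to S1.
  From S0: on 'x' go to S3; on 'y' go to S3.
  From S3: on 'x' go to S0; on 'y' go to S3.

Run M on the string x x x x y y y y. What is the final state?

S3

Trace: S2 -x-> S3 -x-> S0 -x-> S3 -x-> S0 -y-> S3 -y-> S3 -y-> S3 -y-> S3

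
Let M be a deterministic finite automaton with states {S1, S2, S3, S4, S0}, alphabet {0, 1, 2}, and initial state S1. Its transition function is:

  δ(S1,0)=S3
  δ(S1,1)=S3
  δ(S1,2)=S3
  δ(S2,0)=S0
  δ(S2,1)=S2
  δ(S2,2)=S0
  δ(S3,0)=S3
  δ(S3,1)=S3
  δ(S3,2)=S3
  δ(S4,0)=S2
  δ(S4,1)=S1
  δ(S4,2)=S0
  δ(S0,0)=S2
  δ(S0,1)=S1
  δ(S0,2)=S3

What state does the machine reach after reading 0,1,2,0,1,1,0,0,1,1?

start at S1
read '0': S1 → S3
read '1': S3 → S3
read '2': S3 → S3
read '0': S3 → S3
read '1': S3 → S3
read '1': S3 → S3
read '0': S3 → S3
read '0': S3 → S3
read '1': S3 → S3
read '1': S3 → S3

S3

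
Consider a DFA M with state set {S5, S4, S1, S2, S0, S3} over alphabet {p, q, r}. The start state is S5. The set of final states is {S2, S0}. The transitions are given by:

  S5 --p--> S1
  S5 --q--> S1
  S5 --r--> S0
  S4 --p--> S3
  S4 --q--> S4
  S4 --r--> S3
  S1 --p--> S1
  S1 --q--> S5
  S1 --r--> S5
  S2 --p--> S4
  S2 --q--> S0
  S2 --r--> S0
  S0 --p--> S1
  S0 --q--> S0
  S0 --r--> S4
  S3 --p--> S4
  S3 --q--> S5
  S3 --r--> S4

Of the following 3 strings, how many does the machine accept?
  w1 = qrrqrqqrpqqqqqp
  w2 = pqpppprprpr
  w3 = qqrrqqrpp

0

w1: S5 → S1 → S5 → S0 → S0 → S4 → S4 → S4 → S3 → S4 → S4 → S4 → S4 → S4 → S4 → S3  → end S3, rejected
w2: S5 → S1 → S5 → S1 → S1 → S1 → S1 → S5 → S1 → S5 → S1 → S5  → end S5, rejected
w3: S5 → S1 → S5 → S0 → S4 → S4 → S4 → S3 → S4 → S3  → end S3, rejected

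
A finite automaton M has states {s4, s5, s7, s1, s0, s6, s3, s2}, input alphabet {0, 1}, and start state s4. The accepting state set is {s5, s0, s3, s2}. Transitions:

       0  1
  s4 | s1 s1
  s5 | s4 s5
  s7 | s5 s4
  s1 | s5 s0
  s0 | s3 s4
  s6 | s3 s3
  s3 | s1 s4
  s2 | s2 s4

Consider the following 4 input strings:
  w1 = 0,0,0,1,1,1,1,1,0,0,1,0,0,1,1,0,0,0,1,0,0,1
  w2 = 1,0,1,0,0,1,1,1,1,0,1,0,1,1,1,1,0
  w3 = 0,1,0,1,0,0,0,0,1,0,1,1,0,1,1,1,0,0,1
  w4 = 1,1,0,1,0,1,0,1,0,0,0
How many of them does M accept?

w1:
  start at s4
  read '0': s4 → s1
  read '0': s1 → s5
  read '0': s5 → s4
  read '1': s4 → s1
  read '1': s1 → s0
  read '1': s0 → s4
  read '1': s4 → s1
  read '1': s1 → s0
  read '0': s0 → s3
  read '0': s3 → s1
  read '1': s1 → s0
  read '0': s0 → s3
  read '0': s3 → s1
  read '1': s1 → s0
  read '1': s0 → s4
  read '0': s4 → s1
  read '0': s1 → s5
  read '0': s5 → s4
  read '1': s4 → s1
  read '0': s1 → s5
  read '0': s5 → s4
  read '1': s4 → s1
  end s1, rejected
w2:
  start at s4
  read '1': s4 → s1
  read '0': s1 → s5
  read '1': s5 → s5
  read '0': s5 → s4
  read '0': s4 → s1
  read '1': s1 → s0
  read '1': s0 → s4
  read '1': s4 → s1
  read '1': s1 → s0
  read '0': s0 → s3
  read '1': s3 → s4
  read '0': s4 → s1
  read '1': s1 → s0
  read '1': s0 → s4
  read '1': s4 → s1
  read '1': s1 → s0
  read '0': s0 → s3
  end s3, accepted
w3:
  start at s4
  read '0': s4 → s1
  read '1': s1 → s0
  read '0': s0 → s3
  read '1': s3 → s4
  read '0': s4 → s1
  read '0': s1 → s5
  read '0': s5 → s4
  read '0': s4 → s1
  read '1': s1 → s0
  read '0': s0 → s3
  read '1': s3 → s4
  read '1': s4 → s1
  read '0': s1 → s5
  read '1': s5 → s5
  read '1': s5 → s5
  read '1': s5 → s5
  read '0': s5 → s4
  read '0': s4 → s1
  read '1': s1 → s0
  end s0, accepted
w4:
  start at s4
  read '1': s4 → s1
  read '1': s1 → s0
  read '0': s0 → s3
  read '1': s3 → s4
  read '0': s4 → s1
  read '1': s1 → s0
  read '0': s0 → s3
  read '1': s3 → s4
  read '0': s4 → s1
  read '0': s1 → s5
  read '0': s5 → s4
  end s4, rejected

2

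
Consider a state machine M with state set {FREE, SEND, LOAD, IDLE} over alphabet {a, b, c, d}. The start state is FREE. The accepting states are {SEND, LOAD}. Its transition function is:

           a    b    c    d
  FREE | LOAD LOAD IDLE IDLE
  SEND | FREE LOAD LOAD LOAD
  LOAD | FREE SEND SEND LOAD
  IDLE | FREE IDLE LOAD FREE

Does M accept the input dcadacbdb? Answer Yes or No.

Yes

FREE → IDLE → LOAD → FREE → IDLE → FREE → IDLE → IDLE → FREE → LOAD
End state LOAD is accepting.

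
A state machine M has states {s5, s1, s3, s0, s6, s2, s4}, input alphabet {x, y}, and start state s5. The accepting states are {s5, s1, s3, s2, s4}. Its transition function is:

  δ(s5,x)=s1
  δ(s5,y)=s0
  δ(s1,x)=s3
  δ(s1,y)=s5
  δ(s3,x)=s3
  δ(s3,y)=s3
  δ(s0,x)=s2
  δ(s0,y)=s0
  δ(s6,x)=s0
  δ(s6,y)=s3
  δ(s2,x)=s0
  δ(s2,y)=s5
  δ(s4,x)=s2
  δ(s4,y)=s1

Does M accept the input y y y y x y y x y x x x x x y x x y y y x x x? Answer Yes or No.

Yes

start at s5
read 'y': s5 → s0
read 'y': s0 → s0
read 'y': s0 → s0
read 'y': s0 → s0
read 'x': s0 → s2
read 'y': s2 → s5
read 'y': s5 → s0
read 'x': s0 → s2
read 'y': s2 → s5
read 'x': s5 → s1
read 'x': s1 → s3
read 'x': s3 → s3
read 'x': s3 → s3
read 'x': s3 → s3
read 'y': s3 → s3
read 'x': s3 → s3
read 'x': s3 → s3
read 'y': s3 → s3
read 'y': s3 → s3
read 'y': s3 → s3
read 'x': s3 → s3
read 'x': s3 → s3
read 'x': s3 → s3
End state s3 is accepting.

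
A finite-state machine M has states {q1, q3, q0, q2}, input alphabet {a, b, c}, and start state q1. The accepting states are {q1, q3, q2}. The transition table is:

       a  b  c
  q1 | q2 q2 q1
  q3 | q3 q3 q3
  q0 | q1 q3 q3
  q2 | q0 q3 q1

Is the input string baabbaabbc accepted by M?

Yes

start at q1
read 'b': q1 → q2
read 'a': q2 → q0
read 'a': q0 → q1
read 'b': q1 → q2
read 'b': q2 → q3
read 'a': q3 → q3
read 'a': q3 → q3
read 'b': q3 → q3
read 'b': q3 → q3
read 'c': q3 → q3
End state q3 is accepting.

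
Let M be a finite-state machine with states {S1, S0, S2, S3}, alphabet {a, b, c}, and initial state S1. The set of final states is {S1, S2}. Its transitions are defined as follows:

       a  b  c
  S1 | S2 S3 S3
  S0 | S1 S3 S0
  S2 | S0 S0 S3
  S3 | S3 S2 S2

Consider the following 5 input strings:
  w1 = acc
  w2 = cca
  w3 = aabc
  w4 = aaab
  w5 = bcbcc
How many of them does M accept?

w1:
  start at S1
  read 'a': S1 → S2
  read 'c': S2 → S3
  read 'c': S3 → S2
  end S2, accepted
w2:
  start at S1
  read 'c': S1 → S3
  read 'c': S3 → S2
  read 'a': S2 → S0
  end S0, rejected
w3:
  start at S1
  read 'a': S1 → S2
  read 'a': S2 → S0
  read 'b': S0 → S3
  read 'c': S3 → S2
  end S2, accepted
w4:
  start at S1
  read 'a': S1 → S2
  read 'a': S2 → S0
  read 'a': S0 → S1
  read 'b': S1 → S3
  end S3, rejected
w5:
  start at S1
  read 'b': S1 → S3
  read 'c': S3 → S2
  read 'b': S2 → S0
  read 'c': S0 → S0
  read 'c': S0 → S0
  end S0, rejected

2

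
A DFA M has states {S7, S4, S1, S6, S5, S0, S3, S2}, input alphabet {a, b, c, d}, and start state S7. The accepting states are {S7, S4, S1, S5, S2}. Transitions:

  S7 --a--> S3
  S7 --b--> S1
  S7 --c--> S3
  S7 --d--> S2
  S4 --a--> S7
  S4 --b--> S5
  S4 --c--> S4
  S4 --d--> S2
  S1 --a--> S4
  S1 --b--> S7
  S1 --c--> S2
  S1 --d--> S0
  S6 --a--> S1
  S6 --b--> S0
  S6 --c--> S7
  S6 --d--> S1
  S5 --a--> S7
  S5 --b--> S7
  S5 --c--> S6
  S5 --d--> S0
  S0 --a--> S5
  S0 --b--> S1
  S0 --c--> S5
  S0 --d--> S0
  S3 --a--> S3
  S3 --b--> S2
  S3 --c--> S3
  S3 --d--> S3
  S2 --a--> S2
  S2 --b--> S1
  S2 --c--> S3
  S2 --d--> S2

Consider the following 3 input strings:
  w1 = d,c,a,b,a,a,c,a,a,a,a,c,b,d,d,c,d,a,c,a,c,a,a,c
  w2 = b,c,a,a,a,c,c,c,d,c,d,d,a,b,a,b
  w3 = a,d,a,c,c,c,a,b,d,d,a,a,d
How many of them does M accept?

2

w1: S7 → S2 → S3 → S3 → S2 → S2 → S2 → S3 → S3 → S3 → S3 → S3 → S3 → S2 → S2 → S2 → S3 → S3 → S3 → S3 → S3 → S3 → S3 → S3 → S3  → end S3, rejected
w2: S7 → S1 → S2 → S2 → S2 → S2 → S3 → S3 → S3 → S3 → S3 → S3 → S3 → S3 → S2 → S2 → S1  → end S1, accepted
w3: S7 → S3 → S3 → S3 → S3 → S3 → S3 → S3 → S2 → S2 → S2 → S2 → S2 → S2  → end S2, accepted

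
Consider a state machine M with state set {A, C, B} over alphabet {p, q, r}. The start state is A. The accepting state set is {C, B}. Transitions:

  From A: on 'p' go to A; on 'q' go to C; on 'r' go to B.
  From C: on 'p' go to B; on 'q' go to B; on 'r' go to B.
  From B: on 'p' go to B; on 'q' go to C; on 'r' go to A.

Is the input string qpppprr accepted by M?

Yes

start at A
read 'q': A → C
read 'p': C → B
read 'p': B → B
read 'p': B → B
read 'p': B → B
read 'r': B → A
read 'r': A → B
End state B is accepting.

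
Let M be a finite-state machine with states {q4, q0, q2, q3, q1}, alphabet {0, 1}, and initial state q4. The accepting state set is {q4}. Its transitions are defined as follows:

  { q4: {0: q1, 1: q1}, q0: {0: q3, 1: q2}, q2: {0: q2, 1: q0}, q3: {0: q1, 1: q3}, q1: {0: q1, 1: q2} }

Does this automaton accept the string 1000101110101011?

Trace: q4 -1-> q1 -0-> q1 -0-> q1 -0-> q1 -1-> q2 -0-> q2 -1-> q0 -1-> q2 -1-> q0 -0-> q3 -1-> q3 -0-> q1 -1-> q2 -0-> q2 -1-> q0 -1-> q2
End state q2 is not accepting.

No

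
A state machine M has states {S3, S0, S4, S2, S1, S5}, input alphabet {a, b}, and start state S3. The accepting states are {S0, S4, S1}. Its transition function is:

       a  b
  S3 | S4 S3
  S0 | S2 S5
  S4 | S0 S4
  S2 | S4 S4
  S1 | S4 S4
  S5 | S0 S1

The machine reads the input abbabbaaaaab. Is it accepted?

No

Trace: S3 -a-> S4 -b-> S4 -b-> S4 -a-> S0 -b-> S5 -b-> S1 -a-> S4 -a-> S0 -a-> S2 -a-> S4 -a-> S0 -b-> S5
End state S5 is not accepting.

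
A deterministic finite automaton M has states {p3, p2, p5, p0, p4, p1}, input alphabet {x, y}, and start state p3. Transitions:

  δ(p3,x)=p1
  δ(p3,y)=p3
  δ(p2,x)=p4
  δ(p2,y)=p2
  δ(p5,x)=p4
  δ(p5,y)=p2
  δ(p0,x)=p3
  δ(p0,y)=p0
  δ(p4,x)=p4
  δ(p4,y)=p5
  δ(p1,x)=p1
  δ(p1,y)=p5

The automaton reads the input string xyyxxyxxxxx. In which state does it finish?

p3 → p1 → p5 → p2 → p4 → p4 → p5 → p4 → p4 → p4 → p4 → p4

p4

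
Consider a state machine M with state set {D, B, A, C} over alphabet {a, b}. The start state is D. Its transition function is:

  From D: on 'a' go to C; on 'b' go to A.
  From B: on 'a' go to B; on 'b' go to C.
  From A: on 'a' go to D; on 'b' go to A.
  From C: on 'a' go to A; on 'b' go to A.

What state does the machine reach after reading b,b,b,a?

D → A → A → A → D

D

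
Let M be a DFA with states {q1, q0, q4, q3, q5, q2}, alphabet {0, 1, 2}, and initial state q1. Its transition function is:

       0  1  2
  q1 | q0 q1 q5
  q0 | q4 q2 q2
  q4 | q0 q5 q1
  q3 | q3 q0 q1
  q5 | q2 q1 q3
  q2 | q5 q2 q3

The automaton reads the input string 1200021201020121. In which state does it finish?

q1

Trace: q1 -1-> q1 -2-> q5 -0-> q2 -0-> q5 -0-> q2 -2-> q3 -1-> q0 -2-> q2 -0-> q5 -1-> q1 -0-> q0 -2-> q2 -0-> q5 -1-> q1 -2-> q5 -1-> q1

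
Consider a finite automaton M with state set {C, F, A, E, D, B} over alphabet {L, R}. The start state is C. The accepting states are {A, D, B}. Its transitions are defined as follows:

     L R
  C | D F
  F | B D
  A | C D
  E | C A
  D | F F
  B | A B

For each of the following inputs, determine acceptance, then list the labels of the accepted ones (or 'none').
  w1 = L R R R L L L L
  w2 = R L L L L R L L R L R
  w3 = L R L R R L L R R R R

w1, w2, w3

w1:
  start at C
  read 'L': C → D
  read 'R': D → F
  read 'R': F → D
  read 'R': D → F
  read 'L': F → B
  read 'L': B → A
  read 'L': A → C
  read 'L': C → D
  end D, accepted
w2:
  start at C
  read 'R': C → F
  read 'L': F → B
  read 'L': B → A
  read 'L': A → C
  read 'L': C → D
  read 'R': D → F
  read 'L': F → B
  read 'L': B → A
  read 'R': A → D
  read 'L': D → F
  read 'R': F → D
  end D, accepted
w3:
  start at C
  read 'L': C → D
  read 'R': D → F
  read 'L': F → B
  read 'R': B → B
  read 'R': B → B
  read 'L': B → A
  read 'L': A → C
  read 'R': C → F
  read 'R': F → D
  read 'R': D → F
  read 'R': F → D
  end D, accepted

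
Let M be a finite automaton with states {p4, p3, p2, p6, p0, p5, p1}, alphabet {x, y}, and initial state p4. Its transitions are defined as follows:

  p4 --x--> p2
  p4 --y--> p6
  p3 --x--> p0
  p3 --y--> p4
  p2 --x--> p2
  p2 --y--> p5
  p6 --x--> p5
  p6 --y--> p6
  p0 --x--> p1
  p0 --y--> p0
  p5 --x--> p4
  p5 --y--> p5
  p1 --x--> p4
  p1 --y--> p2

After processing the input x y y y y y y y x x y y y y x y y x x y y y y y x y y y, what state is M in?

start at p4
read 'x': p4 → p2
read 'y': p2 → p5
read 'y': p5 → p5
read 'y': p5 → p5
read 'y': p5 → p5
read 'y': p5 → p5
read 'y': p5 → p5
read 'y': p5 → p5
read 'x': p5 → p4
read 'x': p4 → p2
read 'y': p2 → p5
read 'y': p5 → p5
read 'y': p5 → p5
read 'y': p5 → p5
read 'x': p5 → p4
read 'y': p4 → p6
read 'y': p6 → p6
read 'x': p6 → p5
read 'x': p5 → p4
read 'y': p4 → p6
read 'y': p6 → p6
read 'y': p6 → p6
read 'y': p6 → p6
read 'y': p6 → p6
read 'x': p6 → p5
read 'y': p5 → p5
read 'y': p5 → p5
read 'y': p5 → p5

p5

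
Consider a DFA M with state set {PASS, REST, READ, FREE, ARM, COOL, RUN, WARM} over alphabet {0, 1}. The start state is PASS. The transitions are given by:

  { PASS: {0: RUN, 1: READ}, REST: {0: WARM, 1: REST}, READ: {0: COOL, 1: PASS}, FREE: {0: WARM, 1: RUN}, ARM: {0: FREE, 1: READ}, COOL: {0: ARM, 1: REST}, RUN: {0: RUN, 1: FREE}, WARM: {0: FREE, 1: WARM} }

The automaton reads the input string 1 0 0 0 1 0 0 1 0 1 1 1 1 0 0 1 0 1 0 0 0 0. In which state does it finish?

start at PASS
read '1': PASS → READ
read '0': READ → COOL
read '0': COOL → ARM
read '0': ARM → FREE
read '1': FREE → RUN
read '0': RUN → RUN
read '0': RUN → RUN
read '1': RUN → FREE
read '0': FREE → WARM
read '1': WARM → WARM
read '1': WARM → WARM
read '1': WARM → WARM
read '1': WARM → WARM
read '0': WARM → FREE
read '0': FREE → WARM
read '1': WARM → WARM
read '0': WARM → FREE
read '1': FREE → RUN
read '0': RUN → RUN
read '0': RUN → RUN
read '0': RUN → RUN
read '0': RUN → RUN

RUN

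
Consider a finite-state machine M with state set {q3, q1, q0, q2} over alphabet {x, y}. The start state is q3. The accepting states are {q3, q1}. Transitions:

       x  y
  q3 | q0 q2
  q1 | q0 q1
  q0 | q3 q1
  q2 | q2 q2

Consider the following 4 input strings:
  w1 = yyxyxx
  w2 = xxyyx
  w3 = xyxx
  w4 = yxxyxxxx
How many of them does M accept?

1

w1: Trace: q3 -y-> q2 -y-> q2 -x-> q2 -y-> q2 -x-> q2 -x-> q2  → end q2, rejected
w2: Trace: q3 -x-> q0 -x-> q3 -y-> q2 -y-> q2 -x-> q2  → end q2, rejected
w3: Trace: q3 -x-> q0 -y-> q1 -x-> q0 -x-> q3  → end q3, accepted
w4: Trace: q3 -y-> q2 -x-> q2 -x-> q2 -y-> q2 -x-> q2 -x-> q2 -x-> q2 -x-> q2  → end q2, rejected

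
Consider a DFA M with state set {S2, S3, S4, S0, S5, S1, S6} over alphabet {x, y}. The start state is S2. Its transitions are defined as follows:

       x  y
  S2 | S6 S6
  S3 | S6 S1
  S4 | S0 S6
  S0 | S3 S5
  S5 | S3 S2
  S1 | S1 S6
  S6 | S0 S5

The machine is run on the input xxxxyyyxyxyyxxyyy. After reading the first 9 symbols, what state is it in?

S5

S2 → S6 → S0 → S3 → S6 → S5 → S2 → S6 → S0 → S5
After 9 symbols: S5.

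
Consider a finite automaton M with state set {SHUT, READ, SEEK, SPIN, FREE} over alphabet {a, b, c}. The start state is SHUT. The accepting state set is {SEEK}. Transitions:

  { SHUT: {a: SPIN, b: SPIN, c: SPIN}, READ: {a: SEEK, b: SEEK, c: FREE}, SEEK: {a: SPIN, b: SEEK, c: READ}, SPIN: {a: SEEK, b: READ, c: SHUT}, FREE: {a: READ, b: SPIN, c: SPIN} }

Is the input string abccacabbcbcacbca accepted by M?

Yes

SHUT → SPIN → READ → FREE → SPIN → SEEK → READ → SEEK → SEEK → SEEK → READ → SEEK → READ → SEEK → READ → SEEK → READ → SEEK
End state SEEK is accepting.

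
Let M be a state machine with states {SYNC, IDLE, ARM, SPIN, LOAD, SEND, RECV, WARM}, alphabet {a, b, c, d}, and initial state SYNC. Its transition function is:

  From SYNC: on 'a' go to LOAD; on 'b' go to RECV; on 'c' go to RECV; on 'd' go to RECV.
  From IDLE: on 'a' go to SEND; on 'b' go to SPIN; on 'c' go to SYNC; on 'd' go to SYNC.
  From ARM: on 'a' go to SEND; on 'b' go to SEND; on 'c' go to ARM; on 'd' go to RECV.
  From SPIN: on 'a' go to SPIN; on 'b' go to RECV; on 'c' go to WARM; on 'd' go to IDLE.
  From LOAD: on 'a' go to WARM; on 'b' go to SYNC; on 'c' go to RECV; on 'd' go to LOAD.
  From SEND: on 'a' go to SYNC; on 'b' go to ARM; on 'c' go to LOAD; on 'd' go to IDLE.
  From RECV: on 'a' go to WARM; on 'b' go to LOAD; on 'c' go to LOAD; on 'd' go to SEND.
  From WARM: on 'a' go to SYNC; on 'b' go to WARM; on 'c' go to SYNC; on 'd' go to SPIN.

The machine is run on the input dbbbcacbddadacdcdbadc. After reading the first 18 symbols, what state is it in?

start at SYNC
read 'd': SYNC → RECV
read 'b': RECV → LOAD
read 'b': LOAD → SYNC
read 'b': SYNC → RECV
read 'c': RECV → LOAD
read 'a': LOAD → WARM
read 'c': WARM → SYNC
read 'b': SYNC → RECV
read 'd': RECV → SEND
read 'd': SEND → IDLE
read 'a': IDLE → SEND
read 'd': SEND → IDLE
read 'a': IDLE → SEND
read 'c': SEND → LOAD
read 'd': LOAD → LOAD
read 'c': LOAD → RECV
read 'd': RECV → SEND
read 'b': SEND → ARM
After 18 symbols: ARM.

ARM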